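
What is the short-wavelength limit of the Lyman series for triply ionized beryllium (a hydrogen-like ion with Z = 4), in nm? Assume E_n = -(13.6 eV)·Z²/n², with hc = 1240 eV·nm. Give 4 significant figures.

The Lyman series has lower level n_f = 1; the series limit corresponds to n_i → ∞.
ΔE_max = 13.6 × 16 / 1² = 217.6 eV.
λ_min = 1240 / 217.6 = 5.699 nm.

5.699 nm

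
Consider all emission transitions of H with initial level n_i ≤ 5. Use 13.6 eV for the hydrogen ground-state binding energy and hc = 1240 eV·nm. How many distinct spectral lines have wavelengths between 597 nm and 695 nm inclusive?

Enumerate all n_i → n_f pairs with 1 ≤ n_f < n_i ≤ 5 and compute λ = 1240 / [13.6·1·(1/n_f² − 1/n_i²)].
Lines falling in [597, 695] nm: 3→2 (656.5 nm).

1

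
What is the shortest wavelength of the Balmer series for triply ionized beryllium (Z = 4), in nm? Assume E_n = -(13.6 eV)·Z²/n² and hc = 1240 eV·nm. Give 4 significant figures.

The Balmer series has lower level n_f = 2; the series limit corresponds to n_i → ∞.
ΔE_max = 13.6 × 16 / 2² = 54.40 eV.
λ_min = 1240 / 54.40 = 22.79 nm.

22.79 nm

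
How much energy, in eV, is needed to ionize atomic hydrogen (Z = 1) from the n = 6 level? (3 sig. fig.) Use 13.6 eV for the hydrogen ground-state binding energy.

0.378 eV

E_6 = −13.60/36 = −0.378 eV, so ionization (to E = 0) requires 0.378 eV.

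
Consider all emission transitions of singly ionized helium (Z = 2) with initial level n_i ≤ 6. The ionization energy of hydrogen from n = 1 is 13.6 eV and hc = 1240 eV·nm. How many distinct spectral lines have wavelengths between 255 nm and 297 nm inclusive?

Enumerate all n_i → n_f pairs with 1 ≤ n_f < n_i ≤ 6 and compute λ = 1240 / [13.6·4·(1/n_f² − 1/n_i²)].
Lines falling in [255, 297] nm: 6→3 (273.5 nm).

1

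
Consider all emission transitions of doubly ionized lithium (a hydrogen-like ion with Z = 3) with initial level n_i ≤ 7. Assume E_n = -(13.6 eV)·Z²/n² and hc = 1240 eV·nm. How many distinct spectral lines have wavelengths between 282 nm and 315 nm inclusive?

Enumerate all n_i → n_f pairs with 1 ≤ n_f < n_i ≤ 7 and compute λ = 1240 / [13.6·9·(1/n_f² − 1/n_i²)].
Lines falling in [282, 315] nm: 6→4 (291.8 nm).

1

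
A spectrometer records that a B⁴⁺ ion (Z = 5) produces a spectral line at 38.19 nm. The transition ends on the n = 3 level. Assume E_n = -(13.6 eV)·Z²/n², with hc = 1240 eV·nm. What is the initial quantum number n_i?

The photon energy is ΔE = hc/λ = 1240 / 38.19 = 32.47 eV.
With Z = 5, ΔE = 340.0 × (1/n_f² − 1/n_i²), so 1/n_f² − 1/n_i² = 0.09550.
With n_f = 3: 1/n_i² = 1/9 − 0.09550 = 0.01561, so n_i ≈ 8.00.

n_i = 8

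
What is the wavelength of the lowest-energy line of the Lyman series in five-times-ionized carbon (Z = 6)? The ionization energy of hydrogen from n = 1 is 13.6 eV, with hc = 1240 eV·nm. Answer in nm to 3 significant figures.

3.38 nm

The Lyman series terminates on n_f = 1; the first line has n_i = 1+1 = 2.
ΔE = 489.6 × (1/1² − 1/2²) = 367.2 eV.
λ = 1240 / 367.2 = 3.38 nm.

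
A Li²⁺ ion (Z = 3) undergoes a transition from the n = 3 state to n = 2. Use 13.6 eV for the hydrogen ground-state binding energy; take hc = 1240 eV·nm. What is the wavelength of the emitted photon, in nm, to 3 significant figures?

72.9 nm

For Z = 3 the level energies scale as Z², so the effective Rydberg energy is 13.6 × 9 = 122.4 eV.
ΔE = 122.4 × (1/2² − 1/3²) = 122.4 × 0.1389 = 17.00 eV.
λ = hc/ΔE = 1240 / 17.00 = 72.9 nm.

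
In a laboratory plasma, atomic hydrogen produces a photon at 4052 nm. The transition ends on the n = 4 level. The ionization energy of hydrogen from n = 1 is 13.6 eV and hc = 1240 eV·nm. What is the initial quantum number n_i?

n_i = 5

The photon energy is ΔE = hc/λ = 1240 / 4052 = 0.3060 eV.
With Z = 1, ΔE = 13.60 × (1/n_f² − 1/n_i²), so 1/n_f² − 1/n_i² = 0.02250.
With n_f = 4: 1/n_i² = 1/16 − 0.02250 = 0.04000, so n_i ≈ 5.00.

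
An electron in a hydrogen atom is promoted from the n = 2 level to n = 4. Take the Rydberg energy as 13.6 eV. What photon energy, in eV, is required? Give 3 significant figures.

E_4 = −13.60/16 = −0.8500 eV and E_2 = −13.60/4 = −3.400 eV.
The photon energy is |E_4 − E_2| = 2.55 eV.

2.55 eV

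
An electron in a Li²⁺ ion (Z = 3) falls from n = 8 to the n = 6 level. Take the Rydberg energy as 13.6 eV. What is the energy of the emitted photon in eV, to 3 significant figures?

The Bohr energies scale as Z², so for Z = 3: E_n = −122.4/n² eV.
E_8 = −122.4/64 = −1.913 eV and E_6 = −122.4/36 = −3.400 eV.
The photon energy is |E_8 − E_6| = 1.49 eV.

1.49 eV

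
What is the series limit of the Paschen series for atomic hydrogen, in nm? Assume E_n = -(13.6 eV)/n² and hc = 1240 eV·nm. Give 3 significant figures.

The Paschen series has lower level n_f = 3; the series limit corresponds to n_i → ∞.
ΔE_max = 13.6 × 1 / 3² = 1.511 eV.
λ_min = 1240 / 1.511 = 821 nm.

821 nm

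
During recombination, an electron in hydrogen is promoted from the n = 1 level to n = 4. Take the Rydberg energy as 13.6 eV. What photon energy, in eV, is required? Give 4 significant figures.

12.75 eV

E_4 = −13.60/16 = −0.8500 eV and E_1 = −13.60/1 = −13.60 eV.
The photon energy is |E_4 − E_1| = 12.75 eV.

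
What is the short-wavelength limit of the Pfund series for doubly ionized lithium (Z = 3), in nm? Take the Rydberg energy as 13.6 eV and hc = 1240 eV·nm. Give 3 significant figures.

The Pfund series has lower level n_f = 5; the series limit corresponds to n_i → ∞.
ΔE_max = 13.6 × 9 / 5² = 4.896 eV.
λ_min = 1240 / 4.896 = 253 nm.

253 nm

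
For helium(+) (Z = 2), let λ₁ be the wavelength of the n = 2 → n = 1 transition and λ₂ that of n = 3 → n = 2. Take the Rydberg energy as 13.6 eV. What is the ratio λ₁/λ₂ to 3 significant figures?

λ ∝ 1/ΔE ∝ 1/(1/n_f² − 1/n_i²), and the Z² and hc factors cancel in the ratio.
λ₁/λ₂ = (1/2² − 1/3²)/(1/1² − 1/2²) = 0.1389/0.7500 = 0.185.

0.185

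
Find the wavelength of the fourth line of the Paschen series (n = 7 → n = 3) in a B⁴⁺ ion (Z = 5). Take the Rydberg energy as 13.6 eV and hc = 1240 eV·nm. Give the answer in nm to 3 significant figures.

40.2 nm

The Paschen series terminates on n_f = 3; the fourth line has n_i = 3+4 = 7.
ΔE = 340.0 × (1/3² − 1/7²) = 30.84 eV.
λ = 1240 / 30.84 = 40.2 nm.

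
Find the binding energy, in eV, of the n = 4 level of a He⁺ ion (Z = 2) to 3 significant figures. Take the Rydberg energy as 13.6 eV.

E_n = −13.6 Z²/n² = −54.40/n² eV for Z = 2.
E_4 = −54.40/16 = −3.40 eV, so ionization (to E = 0) requires 3.40 eV.

3.40 eV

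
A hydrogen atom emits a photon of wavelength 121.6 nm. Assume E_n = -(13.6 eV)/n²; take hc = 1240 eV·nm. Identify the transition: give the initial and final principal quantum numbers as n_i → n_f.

The photon energy is ΔE = hc/λ = 1240 / 121.6 = 10.20 eV.
With Z = 1, ΔE = 13.60 × (1/n_f² − 1/n_i²), so 1/n_f² − 1/n_i² = 0.7498.
Trying n_f = 1 gives 1/n_i² = 0.2502, i.e. n_i ≈ 2; this pair matches.

n_i = 2, n_f = 1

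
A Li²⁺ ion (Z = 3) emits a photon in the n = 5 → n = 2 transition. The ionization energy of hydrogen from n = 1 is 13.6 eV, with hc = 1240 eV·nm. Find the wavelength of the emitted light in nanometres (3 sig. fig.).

48.2 nm

For Z = 3 the level energies scale as Z², so the effective Rydberg energy is 13.6 × 9 = 122.4 eV.
ΔE = 122.4 × (1/2² − 1/5²) = 122.4 × 0.2100 = 25.70 eV.
λ = hc/ΔE = 1240 / 25.70 = 48.2 nm.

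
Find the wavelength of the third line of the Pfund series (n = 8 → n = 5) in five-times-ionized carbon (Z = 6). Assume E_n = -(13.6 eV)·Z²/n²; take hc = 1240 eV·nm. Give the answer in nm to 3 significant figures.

104 nm

The Pfund series terminates on n_f = 5; the third line has n_i = 5+3 = 8.
ΔE = 489.6 × (1/5² − 1/8²) = 11.93 eV.
λ = 1240 / 11.93 = 104 nm.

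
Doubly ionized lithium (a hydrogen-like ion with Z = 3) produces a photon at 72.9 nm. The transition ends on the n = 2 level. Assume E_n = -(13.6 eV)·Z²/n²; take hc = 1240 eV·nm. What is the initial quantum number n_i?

n_i = 3

The photon energy is ΔE = hc/λ = 1240 / 72.9 = 17.01 eV.
With Z = 3, ΔE = 122.4 × (1/n_f² − 1/n_i²), so 1/n_f² − 1/n_i² = 0.1390.
With n_f = 2: 1/n_i² = 1/4 − 0.1390 = 0.1110, so n_i ≈ 3.00.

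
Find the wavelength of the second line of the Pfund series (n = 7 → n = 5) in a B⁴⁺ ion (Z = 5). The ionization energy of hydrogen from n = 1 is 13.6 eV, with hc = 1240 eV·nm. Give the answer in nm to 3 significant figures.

The Pfund series terminates on n_f = 5; the second line has n_i = 5+2 = 7.
ΔE = 340.0 × (1/5² − 1/7²) = 6.661 eV.
λ = 1240 / 6.661 = 186 nm.

186 nm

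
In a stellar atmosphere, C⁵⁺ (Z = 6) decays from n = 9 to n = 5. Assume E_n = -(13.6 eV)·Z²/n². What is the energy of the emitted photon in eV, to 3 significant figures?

The Bohr energies scale as Z², so for Z = 6: E_n = −489.6/n² eV.
E_9 = −489.6/81 = −6.044 eV and E_5 = −489.6/25 = −19.58 eV.
The photon energy is |E_9 − E_5| = 13.5 eV.

13.5 eV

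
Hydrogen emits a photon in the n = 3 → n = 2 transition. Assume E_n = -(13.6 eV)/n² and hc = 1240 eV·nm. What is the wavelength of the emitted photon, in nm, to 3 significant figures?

ΔE = 13.60 × (1/2² − 1/3²) = 13.60 × 0.1389 = 1.889 eV.
λ = hc/ΔE = 1240 / 1.889 = 656 nm.
This line belongs to the Balmer series.

656 nm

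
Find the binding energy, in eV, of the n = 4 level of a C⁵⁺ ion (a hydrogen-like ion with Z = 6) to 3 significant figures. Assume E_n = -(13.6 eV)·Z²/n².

30.6 eV

E_n = −13.6 Z²/n² = −489.6/n² eV for Z = 6.
E_4 = −489.6/16 = −30.6 eV, so ionization (to E = 0) requires 30.6 eV.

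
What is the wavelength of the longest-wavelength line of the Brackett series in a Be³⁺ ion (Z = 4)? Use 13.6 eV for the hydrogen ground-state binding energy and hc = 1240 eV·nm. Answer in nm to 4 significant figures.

253.3 nm

The Brackett series terminates on n_f = 4; the first line has n_i = 4+1 = 5.
ΔE = 217.6 × (1/4² − 1/5²) = 4.896 eV.
λ = 1240 / 4.896 = 253.3 nm.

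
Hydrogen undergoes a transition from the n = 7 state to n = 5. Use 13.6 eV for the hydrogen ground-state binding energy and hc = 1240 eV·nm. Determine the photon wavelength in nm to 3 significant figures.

ΔE = 13.60 × (1/5² − 1/7²) = 13.60 × 0.01959 = 0.2664 eV.
λ = hc/ΔE = 1240 / 0.2664 = 4650 nm.

4650 nm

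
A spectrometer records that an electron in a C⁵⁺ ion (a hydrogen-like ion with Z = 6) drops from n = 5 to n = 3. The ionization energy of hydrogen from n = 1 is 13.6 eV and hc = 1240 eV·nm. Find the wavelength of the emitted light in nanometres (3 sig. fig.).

For Z = 6 the level energies scale as Z², so the effective Rydberg energy is 13.6 × 36 = 489.6 eV.
ΔE = 489.6 × (1/3² − 1/5²) = 489.6 × 0.07111 = 34.82 eV.
λ = hc/ΔE = 1240 / 34.82 = 35.6 nm.

35.6 nm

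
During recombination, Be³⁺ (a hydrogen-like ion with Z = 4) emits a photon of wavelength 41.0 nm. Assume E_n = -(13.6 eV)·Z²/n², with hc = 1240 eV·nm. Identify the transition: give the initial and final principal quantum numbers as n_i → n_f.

The photon energy is ΔE = hc/λ = 1240 / 41.0 = 30.24 eV.
With Z = 4, ΔE = 217.6 × (1/n_f² − 1/n_i²), so 1/n_f² − 1/n_i² = 0.1390.
Trying n_f = 2 gives 1/n_i² = 0.1110, i.e. n_i ≈ 3; this pair matches.

n_i = 3, n_f = 2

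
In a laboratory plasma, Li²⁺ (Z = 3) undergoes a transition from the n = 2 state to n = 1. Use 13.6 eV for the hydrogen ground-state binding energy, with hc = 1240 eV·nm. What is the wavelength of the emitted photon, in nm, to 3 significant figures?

For Z = 3 the level energies scale as Z², so the effective Rydberg energy is 13.6 × 9 = 122.4 eV.
ΔE = 122.4 × (1/1² − 1/2²) = 122.4 × 0.7500 = 91.80 eV.
λ = hc/ΔE = 1240 / 91.80 = 13.5 nm.

13.5 nm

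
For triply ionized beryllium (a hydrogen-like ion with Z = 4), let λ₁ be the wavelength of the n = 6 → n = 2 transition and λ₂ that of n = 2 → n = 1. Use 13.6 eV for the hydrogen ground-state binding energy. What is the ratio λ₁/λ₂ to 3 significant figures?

3.38

λ ∝ 1/ΔE ∝ 1/(1/n_f² − 1/n_i²), and the Z² and hc factors cancel in the ratio.
λ₁/λ₂ = (1/1² − 1/2²)/(1/2² − 1/6²) = 0.7500/0.2222 = 3.38.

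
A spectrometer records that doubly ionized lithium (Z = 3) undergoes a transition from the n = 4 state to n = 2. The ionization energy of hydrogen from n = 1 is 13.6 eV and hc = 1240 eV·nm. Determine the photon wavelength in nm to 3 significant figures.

54.0 nm

For Z = 3 the level energies scale as Z², so the effective Rydberg energy is 13.6 × 9 = 122.4 eV.
ΔE = 122.4 × (1/2² − 1/4²) = 122.4 × 0.1875 = 22.95 eV.
λ = hc/ΔE = 1240 / 22.95 = 54.0 nm.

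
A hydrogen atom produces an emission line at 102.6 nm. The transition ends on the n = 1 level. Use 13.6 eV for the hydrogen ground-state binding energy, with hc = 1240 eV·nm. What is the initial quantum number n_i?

The photon energy is ΔE = hc/λ = 1240 / 102.6 = 12.09 eV.
With Z = 1, ΔE = 13.60 × (1/n_f² − 1/n_i²), so 1/n_f² − 1/n_i² = 0.8887.
With n_f = 1: 1/n_i² = 1/1 − 0.8887 = 0.1113, so n_i ≈ 3.00.

n_i = 3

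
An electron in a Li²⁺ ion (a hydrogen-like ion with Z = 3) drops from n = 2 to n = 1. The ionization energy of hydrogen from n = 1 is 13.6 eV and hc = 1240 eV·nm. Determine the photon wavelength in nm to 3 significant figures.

For Z = 3 the level energies scale as Z², so the effective Rydberg energy is 13.6 × 9 = 122.4 eV.
ΔE = 122.4 × (1/1² − 1/2²) = 122.4 × 0.7500 = 91.80 eV.
λ = hc/ΔE = 1240 / 91.80 = 13.5 nm.

13.5 nm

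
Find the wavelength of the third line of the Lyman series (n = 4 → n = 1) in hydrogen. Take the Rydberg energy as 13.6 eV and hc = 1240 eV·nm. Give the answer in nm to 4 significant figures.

97.25 nm

The Lyman series terminates on n_f = 1; the third line has n_i = 1+3 = 4.
ΔE = 13.60 × (1/1² − 1/4²) = 12.75 eV.
λ = 1240 / 12.75 = 97.25 nm.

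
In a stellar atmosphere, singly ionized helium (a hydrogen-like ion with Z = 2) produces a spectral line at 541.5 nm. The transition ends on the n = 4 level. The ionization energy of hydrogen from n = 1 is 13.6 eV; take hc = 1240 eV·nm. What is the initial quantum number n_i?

n_i = 7

The photon energy is ΔE = hc/λ = 1240 / 541.5 = 2.290 eV.
With Z = 2, ΔE = 54.40 × (1/n_f² − 1/n_i²), so 1/n_f² − 1/n_i² = 0.04209.
With n_f = 4: 1/n_i² = 1/16 − 0.04209 = 0.02041, so n_i ≈ 7.00.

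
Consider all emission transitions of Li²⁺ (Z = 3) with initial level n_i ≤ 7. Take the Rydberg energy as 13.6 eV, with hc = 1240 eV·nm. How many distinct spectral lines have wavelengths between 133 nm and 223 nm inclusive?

2

Enumerate all n_i → n_f pairs with 1 ≤ n_f < n_i ≤ 7 and compute λ = 1240 / [13.6·9·(1/n_f² − 1/n_i²)].
Lines falling in [133, 223] nm: 5→3 (142.5 nm), 4→3 (208.4 nm).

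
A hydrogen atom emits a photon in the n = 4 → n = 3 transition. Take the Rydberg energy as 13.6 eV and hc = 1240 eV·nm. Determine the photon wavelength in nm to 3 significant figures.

1880 nm

ΔE = 13.60 × (1/3² − 1/4²) = 13.60 × 0.04861 = 0.6611 eV.
λ = hc/ΔE = 1240 / 0.6611 = 1880 nm.
This line belongs to the Paschen series.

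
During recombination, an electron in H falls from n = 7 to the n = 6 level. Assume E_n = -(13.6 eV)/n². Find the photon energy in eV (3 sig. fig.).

E_7 = −13.60/49 = −0.2776 eV and E_6 = −13.60/36 = −0.3778 eV.
The photon energy is |E_7 − E_6| = 0.100 eV.

0.100 eV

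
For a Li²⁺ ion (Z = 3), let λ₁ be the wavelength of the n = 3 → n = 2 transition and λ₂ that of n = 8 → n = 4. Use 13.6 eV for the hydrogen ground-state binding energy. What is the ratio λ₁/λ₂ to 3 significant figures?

λ ∝ 1/ΔE ∝ 1/(1/n_f² − 1/n_i²), and the Z² and hc factors cancel in the ratio.
λ₁/λ₂ = (1/4² − 1/8²)/(1/2² − 1/3²) = 0.04688/0.1389 = 0.338.

0.338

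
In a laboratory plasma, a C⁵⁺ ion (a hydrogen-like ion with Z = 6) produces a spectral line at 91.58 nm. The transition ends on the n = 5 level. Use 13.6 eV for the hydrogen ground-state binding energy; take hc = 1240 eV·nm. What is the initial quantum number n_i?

The photon energy is ΔE = hc/λ = 1240 / 91.58 = 13.54 eV.
With Z = 6, ΔE = 489.6 × (1/n_f² − 1/n_i²), so 1/n_f² − 1/n_i² = 0.02766.
With n_f = 5: 1/n_i² = 1/25 − 0.02766 = 0.01234, so n_i ≈ 9.00.

n_i = 9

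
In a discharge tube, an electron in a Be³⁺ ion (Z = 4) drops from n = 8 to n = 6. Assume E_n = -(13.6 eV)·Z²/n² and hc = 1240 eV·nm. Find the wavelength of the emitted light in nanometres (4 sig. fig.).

468.9 nm

For Z = 4 the level energies scale as Z², so the effective Rydberg energy is 13.6 × 16 = 217.6 eV.
ΔE = 217.6 × (1/6² − 1/8²) = 217.6 × 0.01215 = 2.644 eV.
λ = hc/ΔE = 1240 / 2.644 = 468.9 nm.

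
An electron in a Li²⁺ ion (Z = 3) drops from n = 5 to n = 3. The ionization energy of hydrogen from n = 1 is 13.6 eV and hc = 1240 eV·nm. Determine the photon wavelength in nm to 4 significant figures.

For Z = 3 the level energies scale as Z², so the effective Rydberg energy is 13.6 × 9 = 122.4 eV.
ΔE = 122.4 × (1/3² − 1/5²) = 122.4 × 0.07111 = 8.704 eV.
λ = hc/ΔE = 1240 / 8.704 = 142.5 nm.

142.5 nm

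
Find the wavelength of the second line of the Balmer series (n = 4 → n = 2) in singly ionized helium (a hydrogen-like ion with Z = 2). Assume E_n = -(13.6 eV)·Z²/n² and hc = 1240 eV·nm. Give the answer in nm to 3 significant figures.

122 nm

The Balmer series terminates on n_f = 2; the second line has n_i = 2+2 = 4.
ΔE = 54.40 × (1/2² − 1/4²) = 10.20 eV.
λ = 1240 / 10.20 = 122 nm.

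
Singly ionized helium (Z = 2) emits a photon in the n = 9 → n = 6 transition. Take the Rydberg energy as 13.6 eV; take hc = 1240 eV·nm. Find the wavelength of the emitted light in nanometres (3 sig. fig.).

For Z = 2 the level energies scale as Z², so the effective Rydberg energy is 13.6 × 4 = 54.40 eV.
ΔE = 54.40 × (1/6² − 1/9²) = 54.40 × 0.01543 = 0.8395 eV.
λ = hc/ΔE = 1240 / 0.8395 = 1480 nm.

1480 nm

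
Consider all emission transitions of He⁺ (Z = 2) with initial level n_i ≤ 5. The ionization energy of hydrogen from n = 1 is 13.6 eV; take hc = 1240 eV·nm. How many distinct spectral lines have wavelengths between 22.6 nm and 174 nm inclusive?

7

Enumerate all n_i → n_f pairs with 1 ≤ n_f < n_i ≤ 5 and compute λ = 1240 / [13.6·4·(1/n_f² − 1/n_i²)].
Lines falling in [22.6, 174] nm: 5→1 (23.74 nm), 4→1 (24.31 nm), 3→1 (25.64 nm), 2→1 (30.39 nm), 5→2 (108.5 nm), 4→2 (121.6 nm), 3→2 (164.1 nm).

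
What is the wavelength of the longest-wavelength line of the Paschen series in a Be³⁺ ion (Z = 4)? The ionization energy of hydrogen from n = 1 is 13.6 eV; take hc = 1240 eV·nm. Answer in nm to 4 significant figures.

117.2 nm

The Paschen series terminates on n_f = 3; the first line has n_i = 3+1 = 4.
ΔE = 217.6 × (1/3² − 1/4²) = 10.58 eV.
λ = 1240 / 10.58 = 117.2 nm.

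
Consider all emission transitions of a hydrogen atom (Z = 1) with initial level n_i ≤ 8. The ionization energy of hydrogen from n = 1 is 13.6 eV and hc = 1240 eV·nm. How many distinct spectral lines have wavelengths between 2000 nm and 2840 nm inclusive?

Enumerate all n_i → n_f pairs with 1 ≤ n_f < n_i ≤ 8 and compute λ = 1240 / [13.6·1·(1/n_f² − 1/n_i²)].
Lines falling in [2000, 2840] nm: 7→4 (2166 nm), 6→4 (2626 nm).

2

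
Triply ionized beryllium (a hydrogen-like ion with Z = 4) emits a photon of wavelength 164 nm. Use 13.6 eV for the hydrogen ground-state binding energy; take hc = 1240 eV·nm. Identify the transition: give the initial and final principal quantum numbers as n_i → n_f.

The photon energy is ΔE = hc/λ = 1240 / 164 = 7.561 eV.
With Z = 4, ΔE = 217.6 × (1/n_f² − 1/n_i²), so 1/n_f² − 1/n_i² = 0.03475.
Trying n_f = 4 gives 1/n_i² = 0.02775, i.e. n_i ≈ 6; this pair matches.

n_i = 6, n_f = 4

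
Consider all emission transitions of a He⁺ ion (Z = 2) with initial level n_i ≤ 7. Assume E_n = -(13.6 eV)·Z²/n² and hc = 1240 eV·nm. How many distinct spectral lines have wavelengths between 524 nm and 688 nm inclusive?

2

Enumerate all n_i → n_f pairs with 1 ≤ n_f < n_i ≤ 7 and compute λ = 1240 / [13.6·4·(1/n_f² − 1/n_i²)].
Lines falling in [524, 688] nm: 7→4 (541.5 nm), 6→4 (656.5 nm).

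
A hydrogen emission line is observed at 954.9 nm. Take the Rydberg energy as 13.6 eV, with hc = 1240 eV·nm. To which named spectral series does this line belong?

Paschen

ΔE = 1240/954.9 = 1.299 eV.
This matches 13.6 × (1/3² − 1/8²), so n_f = 3: the Paschen series.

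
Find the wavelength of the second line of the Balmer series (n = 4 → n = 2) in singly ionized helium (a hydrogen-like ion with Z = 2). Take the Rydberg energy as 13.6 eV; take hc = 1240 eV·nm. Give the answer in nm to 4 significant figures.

121.6 nm

The Balmer series terminates on n_f = 2; the second line has n_i = 2+2 = 4.
ΔE = 54.40 × (1/2² − 1/4²) = 10.20 eV.
λ = 1240 / 10.20 = 121.6 nm.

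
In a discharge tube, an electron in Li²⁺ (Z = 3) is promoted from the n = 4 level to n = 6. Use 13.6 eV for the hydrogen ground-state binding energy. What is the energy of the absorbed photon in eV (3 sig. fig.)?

The Bohr energies scale as Z², so for Z = 3: E_n = −122.4/n² eV.
E_6 = −122.4/36 = −3.400 eV and E_4 = −122.4/16 = −7.650 eV.
The photon energy is |E_6 − E_4| = 4.25 eV.

4.25 eV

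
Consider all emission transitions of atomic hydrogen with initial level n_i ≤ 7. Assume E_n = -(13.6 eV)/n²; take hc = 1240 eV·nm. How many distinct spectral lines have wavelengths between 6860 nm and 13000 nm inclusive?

2

Enumerate all n_i → n_f pairs with 1 ≤ n_f < n_i ≤ 7 and compute λ = 1240 / [13.6·1·(1/n_f² − 1/n_i²)].
Lines falling in [6860, 13000] nm: 6→5 (7460 nm), 7→6 (12370 nm).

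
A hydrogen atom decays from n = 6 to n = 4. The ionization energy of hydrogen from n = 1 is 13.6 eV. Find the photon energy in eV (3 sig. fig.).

0.472 eV

E_6 = −13.60/36 = −0.3778 eV and E_4 = −13.60/16 = −0.8500 eV.
The photon energy is |E_6 − E_4| = 0.472 eV.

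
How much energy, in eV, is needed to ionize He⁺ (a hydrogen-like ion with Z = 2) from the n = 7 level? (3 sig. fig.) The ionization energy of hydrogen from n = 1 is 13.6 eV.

1.11 eV

E_n = −13.6 Z²/n² = −54.40/n² eV for Z = 2.
E_7 = −54.40/49 = −1.11 eV, so ionization (to E = 0) requires 1.11 eV.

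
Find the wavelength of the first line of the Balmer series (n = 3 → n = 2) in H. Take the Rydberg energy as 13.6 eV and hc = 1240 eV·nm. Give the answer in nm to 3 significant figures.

656 nm

The Balmer series terminates on n_f = 2; the first line has n_i = 2+1 = 3.
ΔE = 13.60 × (1/2² − 1/3²) = 1.889 eV.
λ = 1240 / 1.889 = 656 nm.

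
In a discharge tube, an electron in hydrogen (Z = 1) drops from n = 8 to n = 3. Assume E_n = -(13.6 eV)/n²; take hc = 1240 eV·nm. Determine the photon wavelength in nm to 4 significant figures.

954.9 nm

ΔE = 13.60 × (1/3² − 1/8²) = 13.60 × 0.09549 = 1.299 eV.
λ = hc/ΔE = 1240 / 1.299 = 954.9 nm.
This line belongs to the Paschen series.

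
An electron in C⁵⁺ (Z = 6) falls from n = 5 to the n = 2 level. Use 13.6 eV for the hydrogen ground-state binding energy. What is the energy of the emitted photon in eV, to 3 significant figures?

The Bohr energies scale as Z², so for Z = 6: E_n = −489.6/n² eV.
E_5 = −489.6/25 = −19.58 eV and E_2 = −489.6/4 = −122.4 eV.
The photon energy is |E_5 − E_2| = 103 eV.

103 eV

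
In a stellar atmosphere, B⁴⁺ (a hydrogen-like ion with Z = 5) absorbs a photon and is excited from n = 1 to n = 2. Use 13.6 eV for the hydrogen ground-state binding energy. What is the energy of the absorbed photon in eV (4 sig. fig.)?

The Bohr energies scale as Z², so for Z = 5: E_n = −340.0/n² eV.
E_2 = −340.0/4 = −85.00 eV and E_1 = −340.0/1 = −340.0 eV.
The photon energy is |E_2 − E_1| = 255.0 eV.

255.0 eV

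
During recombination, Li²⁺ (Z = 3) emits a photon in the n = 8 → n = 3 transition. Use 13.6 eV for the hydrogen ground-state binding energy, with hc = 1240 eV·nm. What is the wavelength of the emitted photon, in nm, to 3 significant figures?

106 nm

For Z = 3 the level energies scale as Z², so the effective Rydberg energy is 13.6 × 9 = 122.4 eV.
ΔE = 122.4 × (1/3² − 1/8²) = 122.4 × 0.09549 = 11.69 eV.
λ = hc/ΔE = 1240 / 11.69 = 106 nm.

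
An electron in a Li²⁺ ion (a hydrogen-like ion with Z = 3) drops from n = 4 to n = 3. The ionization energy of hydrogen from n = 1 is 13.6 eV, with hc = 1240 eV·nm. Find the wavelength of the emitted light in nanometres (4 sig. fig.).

208.4 nm

For Z = 3 the level energies scale as Z², so the effective Rydberg energy is 13.6 × 9 = 122.4 eV.
ΔE = 122.4 × (1/3² − 1/4²) = 122.4 × 0.04861 = 5.950 eV.
λ = hc/ΔE = 1240 / 5.950 = 208.4 nm.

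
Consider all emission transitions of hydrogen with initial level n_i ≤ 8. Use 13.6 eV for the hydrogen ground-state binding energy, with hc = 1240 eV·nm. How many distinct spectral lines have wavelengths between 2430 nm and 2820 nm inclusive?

Enumerate all n_i → n_f pairs with 1 ≤ n_f < n_i ≤ 8 and compute λ = 1240 / [13.6·1·(1/n_f² − 1/n_i²)].
Lines falling in [2430, 2820] nm: 6→4 (2626 nm).

1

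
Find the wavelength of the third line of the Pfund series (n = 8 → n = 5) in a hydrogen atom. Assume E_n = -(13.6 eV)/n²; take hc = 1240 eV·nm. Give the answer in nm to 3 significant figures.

3740 nm

The Pfund series terminates on n_f = 5; the third line has n_i = 5+3 = 8.
ΔE = 13.60 × (1/5² − 1/8²) = 0.3315 eV.
λ = 1240 / 0.3315 = 3740 nm.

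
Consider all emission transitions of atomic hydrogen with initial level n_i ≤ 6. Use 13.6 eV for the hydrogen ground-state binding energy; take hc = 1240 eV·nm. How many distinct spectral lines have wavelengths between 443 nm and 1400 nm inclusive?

Enumerate all n_i → n_f pairs with 1 ≤ n_f < n_i ≤ 6 and compute λ = 1240 / [13.6·1·(1/n_f² − 1/n_i²)].
Lines falling in [443, 1400] nm: 4→2 (486.3 nm), 3→2 (656.5 nm), 6→3 (1094 nm), 5→3 (1282 nm).

4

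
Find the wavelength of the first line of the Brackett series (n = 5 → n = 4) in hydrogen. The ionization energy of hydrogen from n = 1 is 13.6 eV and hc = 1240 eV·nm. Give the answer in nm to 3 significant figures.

4050 nm

The Brackett series terminates on n_f = 4; the first line has n_i = 4+1 = 5.
ΔE = 13.60 × (1/4² − 1/5²) = 0.3060 eV.
λ = 1240 / 0.3060 = 4050 nm.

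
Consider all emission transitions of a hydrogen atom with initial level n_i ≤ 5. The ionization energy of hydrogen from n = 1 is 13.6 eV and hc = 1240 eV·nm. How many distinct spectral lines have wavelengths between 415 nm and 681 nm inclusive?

3

Enumerate all n_i → n_f pairs with 1 ≤ n_f < n_i ≤ 5 and compute λ = 1240 / [13.6·1·(1/n_f² − 1/n_i²)].
Lines falling in [415, 681] nm: 5→2 (434.2 nm), 4→2 (486.3 nm), 3→2 (656.5 nm).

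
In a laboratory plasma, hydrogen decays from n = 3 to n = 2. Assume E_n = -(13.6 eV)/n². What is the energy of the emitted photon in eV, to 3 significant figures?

1.89 eV

E_3 = −13.60/9 = −1.511 eV and E_2 = −13.60/4 = −3.400 eV.
The photon energy is |E_3 − E_2| = 1.89 eV.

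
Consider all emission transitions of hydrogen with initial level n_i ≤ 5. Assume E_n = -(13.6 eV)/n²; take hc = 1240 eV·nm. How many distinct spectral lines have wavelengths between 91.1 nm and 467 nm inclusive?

5

Enumerate all n_i → n_f pairs with 1 ≤ n_f < n_i ≤ 5 and compute λ = 1240 / [13.6·1·(1/n_f² − 1/n_i²)].
Lines falling in [91.1, 467] nm: 5→1 (94.98 nm), 4→1 (97.25 nm), 3→1 (102.6 nm), 2→1 (121.6 nm), 5→2 (434.2 nm).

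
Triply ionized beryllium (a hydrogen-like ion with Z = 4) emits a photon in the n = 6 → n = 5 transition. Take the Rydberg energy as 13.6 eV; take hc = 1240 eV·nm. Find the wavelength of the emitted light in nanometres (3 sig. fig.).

For Z = 4 the level energies scale as Z², so the effective Rydberg energy is 13.6 × 16 = 217.6 eV.
ΔE = 217.6 × (1/5² − 1/6²) = 217.6 × 0.01222 = 2.660 eV.
λ = hc/ΔE = 1240 / 2.660 = 466 nm.

466 nm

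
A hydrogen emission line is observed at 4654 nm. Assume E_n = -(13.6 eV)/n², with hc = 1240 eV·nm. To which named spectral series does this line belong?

Pfund

ΔE = 1240/4654 = 0.2664 eV.
This matches 13.6 × (1/5² − 1/7²), so n_f = 5: the Pfund series.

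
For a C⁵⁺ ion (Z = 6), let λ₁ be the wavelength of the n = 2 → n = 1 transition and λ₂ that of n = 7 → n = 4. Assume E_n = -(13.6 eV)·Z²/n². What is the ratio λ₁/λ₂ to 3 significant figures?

λ ∝ 1/ΔE ∝ 1/(1/n_f² − 1/n_i²), and the Z² and hc factors cancel in the ratio.
λ₁/λ₂ = (1/4² − 1/7²)/(1/1² − 1/2²) = 0.04209/0.7500 = 0.0561.

0.0561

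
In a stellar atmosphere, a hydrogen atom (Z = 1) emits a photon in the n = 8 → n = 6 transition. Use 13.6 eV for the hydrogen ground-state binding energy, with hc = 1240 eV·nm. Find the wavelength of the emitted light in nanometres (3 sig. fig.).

ΔE = 13.60 × (1/6² − 1/8²) = 13.60 × 0.01215 = 0.1653 eV.
λ = hc/ΔE = 1240 / 0.1653 = 7500 nm.

7500 nm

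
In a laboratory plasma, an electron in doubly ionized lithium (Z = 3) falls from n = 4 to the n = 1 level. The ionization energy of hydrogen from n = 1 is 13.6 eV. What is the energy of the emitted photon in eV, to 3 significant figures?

The Bohr energies scale as Z², so for Z = 3: E_n = −122.4/n² eV.
E_4 = −122.4/16 = −7.650 eV and E_1 = −122.4/1 = −122.4 eV.
The photon energy is |E_4 − E_1| = 115 eV.

115 eV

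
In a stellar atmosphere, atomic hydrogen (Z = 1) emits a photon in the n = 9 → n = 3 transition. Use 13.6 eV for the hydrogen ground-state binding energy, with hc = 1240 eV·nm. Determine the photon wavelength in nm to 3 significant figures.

923 nm

ΔE = 13.60 × (1/3² − 1/9²) = 13.60 × 0.09877 = 1.343 eV.
λ = hc/ΔE = 1240 / 1.343 = 923 nm.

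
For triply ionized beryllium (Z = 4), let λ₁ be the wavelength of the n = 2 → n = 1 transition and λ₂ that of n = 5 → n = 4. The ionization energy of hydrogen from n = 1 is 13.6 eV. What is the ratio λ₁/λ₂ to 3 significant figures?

λ ∝ 1/ΔE ∝ 1/(1/n_f² − 1/n_i²), and the Z² and hc factors cancel in the ratio.
λ₁/λ₂ = (1/4² − 1/5²)/(1/1² − 1/2²) = 0.02250/0.7500 = 0.0300.

0.0300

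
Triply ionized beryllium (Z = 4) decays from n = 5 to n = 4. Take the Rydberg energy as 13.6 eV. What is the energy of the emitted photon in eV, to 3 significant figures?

4.90 eV

The Bohr energies scale as Z², so for Z = 4: E_n = −217.6/n² eV.
E_5 = −217.6/25 = −8.704 eV and E_4 = −217.6/16 = −13.60 eV.
The photon energy is |E_5 − E_4| = 4.90 eV.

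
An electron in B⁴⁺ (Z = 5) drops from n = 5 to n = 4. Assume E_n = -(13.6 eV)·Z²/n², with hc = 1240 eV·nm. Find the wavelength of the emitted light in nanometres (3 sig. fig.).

162 nm

For Z = 5 the level energies scale as Z², so the effective Rydberg energy is 13.6 × 25 = 340.0 eV.
ΔE = 340.0 × (1/4² − 1/5²) = 340.0 × 0.02250 = 7.650 eV.
λ = hc/ΔE = 1240 / 7.650 = 162 nm.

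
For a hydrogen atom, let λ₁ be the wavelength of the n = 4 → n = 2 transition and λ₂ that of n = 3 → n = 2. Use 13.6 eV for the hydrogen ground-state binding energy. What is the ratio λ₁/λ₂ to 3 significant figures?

0.741

λ ∝ 1/ΔE ∝ 1/(1/n_f² − 1/n_i²), and the Z² and hc factors cancel in the ratio.
λ₁/λ₂ = (1/2² − 1/3²)/(1/2² − 1/4²) = 0.1389/0.1875 = 0.741.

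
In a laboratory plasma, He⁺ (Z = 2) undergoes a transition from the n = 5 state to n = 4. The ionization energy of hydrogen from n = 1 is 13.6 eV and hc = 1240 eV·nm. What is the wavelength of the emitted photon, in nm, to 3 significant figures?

1010 nm

For Z = 2 the level energies scale as Z², so the effective Rydberg energy is 13.6 × 4 = 54.40 eV.
ΔE = 54.40 × (1/4² − 1/5²) = 54.40 × 0.02250 = 1.224 eV.
λ = hc/ΔE = 1240 / 1.224 = 1010 nm.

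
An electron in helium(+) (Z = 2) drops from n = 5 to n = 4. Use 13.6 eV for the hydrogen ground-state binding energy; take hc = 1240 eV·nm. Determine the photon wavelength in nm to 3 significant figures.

For Z = 2 the level energies scale as Z², so the effective Rydberg energy is 13.6 × 4 = 54.40 eV.
ΔE = 54.40 × (1/4² − 1/5²) = 54.40 × 0.02250 = 1.224 eV.
λ = hc/ΔE = 1240 / 1.224 = 1010 nm.

1010 nm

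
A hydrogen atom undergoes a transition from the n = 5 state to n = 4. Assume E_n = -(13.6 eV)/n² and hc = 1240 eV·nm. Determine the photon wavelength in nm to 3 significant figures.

4050 nm

ΔE = 13.60 × (1/4² − 1/5²) = 13.60 × 0.02250 = 0.3060 eV.
λ = hc/ΔE = 1240 / 0.3060 = 4050 nm.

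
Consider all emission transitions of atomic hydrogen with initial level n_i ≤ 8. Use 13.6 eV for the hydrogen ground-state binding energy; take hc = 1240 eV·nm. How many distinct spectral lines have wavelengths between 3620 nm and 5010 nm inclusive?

3

Enumerate all n_i → n_f pairs with 1 ≤ n_f < n_i ≤ 8 and compute λ = 1240 / [13.6·1·(1/n_f² − 1/n_i²)].
Lines falling in [3620, 5010] nm: 8→5 (3741 nm), 5→4 (4052 nm), 7→5 (4654 nm).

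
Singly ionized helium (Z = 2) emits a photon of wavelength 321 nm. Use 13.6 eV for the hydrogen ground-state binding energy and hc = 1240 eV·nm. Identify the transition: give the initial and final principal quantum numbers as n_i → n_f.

The photon energy is ΔE = hc/λ = 1240 / 321 = 3.863 eV.
With Z = 2, ΔE = 54.40 × (1/n_f² − 1/n_i²), so 1/n_f² − 1/n_i² = 0.07101.
Trying n_f = 3 gives 1/n_i² = 0.04010, i.e. n_i ≈ 5; this pair matches.

n_i = 5, n_f = 3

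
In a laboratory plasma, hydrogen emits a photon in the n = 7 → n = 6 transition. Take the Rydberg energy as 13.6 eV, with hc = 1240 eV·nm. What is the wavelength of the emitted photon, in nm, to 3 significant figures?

12400 nm

ΔE = 13.60 × (1/6² − 1/7²) = 13.60 × 0.007370 = 0.1002 eV.
λ = hc/ΔE = 1240 / 0.1002 = 12400 nm.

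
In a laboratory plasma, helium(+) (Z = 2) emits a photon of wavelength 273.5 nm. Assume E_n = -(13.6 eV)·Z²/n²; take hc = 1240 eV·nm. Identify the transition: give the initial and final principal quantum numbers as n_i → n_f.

The photon energy is ΔE = hc/λ = 1240 / 273.5 = 4.534 eV.
With Z = 2, ΔE = 54.40 × (1/n_f² − 1/n_i²), so 1/n_f² − 1/n_i² = 0.08334.
Trying n_f = 3 gives 1/n_i² = 0.02777, i.e. n_i ≈ 6; this pair matches.

n_i = 6, n_f = 3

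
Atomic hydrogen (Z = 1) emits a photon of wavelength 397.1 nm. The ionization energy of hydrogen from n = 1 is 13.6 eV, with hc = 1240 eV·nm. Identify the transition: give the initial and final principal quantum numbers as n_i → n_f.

The photon energy is ΔE = hc/λ = 1240 / 397.1 = 3.123 eV.
With Z = 1, ΔE = 13.60 × (1/n_f² − 1/n_i²), so 1/n_f² − 1/n_i² = 0.2296.
Trying n_f = 2 gives 1/n_i² = 0.02039, i.e. n_i ≈ 7; this pair matches.

n_i = 7, n_f = 2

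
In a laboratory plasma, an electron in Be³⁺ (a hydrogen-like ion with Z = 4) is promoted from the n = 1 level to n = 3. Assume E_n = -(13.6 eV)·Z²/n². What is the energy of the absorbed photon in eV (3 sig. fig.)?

The Bohr energies scale as Z², so for Z = 4: E_n = −217.6/n² eV.
E_3 = −217.6/9 = −24.18 eV and E_1 = −217.6/1 = −217.6 eV.
The photon energy is |E_3 − E_1| = 193 eV.

193 eV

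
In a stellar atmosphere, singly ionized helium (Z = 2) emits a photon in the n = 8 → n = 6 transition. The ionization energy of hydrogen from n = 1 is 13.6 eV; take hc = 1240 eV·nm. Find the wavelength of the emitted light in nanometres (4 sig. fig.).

For Z = 2 the level energies scale as Z², so the effective Rydberg energy is 13.6 × 4 = 54.40 eV.
ΔE = 54.40 × (1/6² − 1/8²) = 54.40 × 0.01215 = 0.6611 eV.
λ = hc/ΔE = 1240 / 0.6611 = 1876 nm.

1876 nm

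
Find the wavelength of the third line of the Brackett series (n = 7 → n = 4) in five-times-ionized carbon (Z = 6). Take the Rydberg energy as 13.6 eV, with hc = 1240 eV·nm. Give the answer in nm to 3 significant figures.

60.2 nm

The Brackett series terminates on n_f = 4; the third line has n_i = 4+3 = 7.
ΔE = 489.6 × (1/4² − 1/7²) = 20.61 eV.
λ = 1240 / 20.61 = 60.2 nm.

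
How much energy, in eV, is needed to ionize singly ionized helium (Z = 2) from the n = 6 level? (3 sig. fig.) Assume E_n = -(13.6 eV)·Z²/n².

1.51 eV

E_n = −13.6 Z²/n² = −54.40/n² eV for Z = 2.
E_6 = −54.40/36 = −1.51 eV, so ionization (to E = 0) requires 1.51 eV.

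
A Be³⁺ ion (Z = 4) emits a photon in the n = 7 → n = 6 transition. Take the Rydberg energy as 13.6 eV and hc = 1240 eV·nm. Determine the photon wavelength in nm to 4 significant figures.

773.2 nm

For Z = 4 the level energies scale as Z², so the effective Rydberg energy is 13.6 × 16 = 217.6 eV.
ΔE = 217.6 × (1/6² − 1/7²) = 217.6 × 0.007370 = 1.604 eV.
λ = hc/ΔE = 1240 / 1.604 = 773.2 nm.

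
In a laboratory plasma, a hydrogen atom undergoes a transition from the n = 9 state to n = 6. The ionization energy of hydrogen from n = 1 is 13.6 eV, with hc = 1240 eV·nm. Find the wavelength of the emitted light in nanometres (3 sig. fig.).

5910 nm

ΔE = 13.60 × (1/6² − 1/9²) = 13.60 × 0.01543 = 0.2099 eV.
λ = hc/ΔE = 1240 / 0.2099 = 5910 nm.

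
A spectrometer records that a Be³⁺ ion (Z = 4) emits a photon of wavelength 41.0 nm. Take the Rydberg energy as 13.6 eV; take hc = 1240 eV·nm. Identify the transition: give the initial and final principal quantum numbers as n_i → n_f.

The photon energy is ΔE = hc/λ = 1240 / 41.0 = 30.24 eV.
With Z = 4, ΔE = 217.6 × (1/n_f² − 1/n_i²), so 1/n_f² − 1/n_i² = 0.1390.
Trying n_f = 2 gives 1/n_i² = 0.1110, i.e. n_i ≈ 3; this pair matches.

n_i = 3, n_f = 2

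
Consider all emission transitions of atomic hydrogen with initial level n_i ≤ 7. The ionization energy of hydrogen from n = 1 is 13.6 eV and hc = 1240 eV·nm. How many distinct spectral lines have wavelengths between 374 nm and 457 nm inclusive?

3

Enumerate all n_i → n_f pairs with 1 ≤ n_f < n_i ≤ 7 and compute λ = 1240 / [13.6·1·(1/n_f² − 1/n_i²)].
Lines falling in [374, 457] nm: 7→2 (397.1 nm), 6→2 (410.3 nm), 5→2 (434.2 nm).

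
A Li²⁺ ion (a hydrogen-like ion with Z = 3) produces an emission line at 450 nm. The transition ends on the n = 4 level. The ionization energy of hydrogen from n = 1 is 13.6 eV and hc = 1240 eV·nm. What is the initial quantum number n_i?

The photon energy is ΔE = hc/λ = 1240 / 450 = 2.756 eV.
With Z = 3, ΔE = 122.4 × (1/n_f² − 1/n_i²), so 1/n_f² − 1/n_i² = 0.02251.
With n_f = 4: 1/n_i² = 1/16 − 0.02251 = 0.03999, so n_i ≈ 5.00.

n_i = 5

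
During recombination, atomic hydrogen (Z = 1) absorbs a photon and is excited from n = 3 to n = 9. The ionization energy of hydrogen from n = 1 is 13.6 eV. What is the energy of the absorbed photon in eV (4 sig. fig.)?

E_9 = −13.60/81 = −0.1679 eV and E_3 = −13.60/9 = −1.511 eV.
The photon energy is |E_9 − E_3| = 1.343 eV.

1.343 eV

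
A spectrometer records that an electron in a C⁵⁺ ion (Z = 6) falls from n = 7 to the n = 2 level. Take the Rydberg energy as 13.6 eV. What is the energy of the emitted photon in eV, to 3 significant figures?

112 eV

The Bohr energies scale as Z², so for Z = 6: E_n = −489.6/n² eV.
E_7 = −489.6/49 = −9.992 eV and E_2 = −489.6/4 = −122.4 eV.
The photon energy is |E_7 − E_2| = 112 eV.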